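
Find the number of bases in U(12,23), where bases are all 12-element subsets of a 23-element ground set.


Bases of U(12,23) are all 12-element subsets of the 23-element ground set.
Number of bases = C(23,12).
C(23,12) = 23! / (12! * 11!) = 1352078.

1352078


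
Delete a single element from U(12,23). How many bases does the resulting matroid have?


Deleting e from U(12,23) gives U(12,22) since n > r.
Bases of U(12,22) = C(22,12) = 646646.

646646


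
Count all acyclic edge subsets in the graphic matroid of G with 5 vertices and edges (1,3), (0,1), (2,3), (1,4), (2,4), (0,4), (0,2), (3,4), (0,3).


An independent set in a graphic matroid is an acyclic edge subset.
G has 5 vertices and 9 edges.
Enumerate all 2^9 = 512 subsets, checking for acyclicity.
Total independent sets = 198.

198


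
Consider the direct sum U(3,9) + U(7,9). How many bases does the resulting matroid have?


Bases of a direct sum M1 + M2: |B| = |B(M1)| * |B(M2)|.
|B(U(3,9))| = C(9,3) = 84.
|B(U(7,9))| = C(9,7) = 36.
Total bases = 84 * 36 = 3024.

3024


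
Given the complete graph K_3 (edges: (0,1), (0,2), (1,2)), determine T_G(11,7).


T(K_3; x,y) = x^2 + x + y.
T(11,7) = 121 + 11 + 7 = 139.

139


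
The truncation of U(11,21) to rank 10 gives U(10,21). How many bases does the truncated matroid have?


Truncating U(11,21) to rank 10 gives U(10,21).
Bases of U(10,21) are all 10-element subsets of 21 elements.
Number of bases = C(21,10) = 352716.

352716


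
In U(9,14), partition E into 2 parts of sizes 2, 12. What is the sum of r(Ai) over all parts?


r(Ai) = min(|Ai|, 9) for each part.
Sum = min(2,9) + min(12,9)
    = 2 + 9
    = 11.

11


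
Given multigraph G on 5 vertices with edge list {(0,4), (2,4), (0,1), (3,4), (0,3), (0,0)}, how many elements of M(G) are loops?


In a graphic matroid, a loop is a self-loop edge (u,u) with rank 0.
Examining all 6 edges for self-loops...
Self-loops found: (0,0)
Number of loops = 1.

1


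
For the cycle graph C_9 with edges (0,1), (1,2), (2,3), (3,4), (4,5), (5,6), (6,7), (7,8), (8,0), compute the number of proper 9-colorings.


P(C_9, k) = (k-1)^9 + (-1)^9*(k-1).
P(9) = (8)^9 - 8
= 134217728 - 8 = 134217720.

134217720


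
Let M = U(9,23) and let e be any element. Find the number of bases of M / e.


Contracting e from U(9,23) gives U(8,22).
Bases of U(8,22) = C(22,8) = 22! / (8! * 14!) = 319770.

319770


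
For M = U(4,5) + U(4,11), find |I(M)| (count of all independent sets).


For a direct sum, |I(M1+M2)| = |I(M1)| * |I(M2)|.
|I(U(4,5))| = sum C(5,k) for k=0..4 = 31.
|I(U(4,11))| = sum C(11,k) for k=0..4 = 562.
Total = 31 * 562 = 17422.

17422


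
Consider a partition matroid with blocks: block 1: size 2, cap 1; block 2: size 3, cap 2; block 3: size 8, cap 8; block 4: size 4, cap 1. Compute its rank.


Rank of a partition matroid = sum of min(|Si|, ci) for each block.
= min(2,1) + min(3,2) + min(8,8) + min(4,1)
= 1 + 2 + 8 + 1
= 12.

12


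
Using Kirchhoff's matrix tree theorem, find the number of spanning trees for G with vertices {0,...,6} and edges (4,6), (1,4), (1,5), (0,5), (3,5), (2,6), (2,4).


By Kirchhoff's matrix tree theorem, the number of spanning trees equals
the determinant of any cofactor of the Laplacian matrix L.
G has 7 vertices and 7 edges.
Computing the (6 x 6) cofactor determinant gives 3.

3


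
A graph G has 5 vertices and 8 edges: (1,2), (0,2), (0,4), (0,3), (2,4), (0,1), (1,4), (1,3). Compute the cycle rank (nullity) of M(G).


Cycle rank (nullity) = |E| - r(M) = |E| - (|V| - c).
|E| = 8, |V| = 5, c = 1.
Nullity = 8 - (5 - 1) = 8 - 4 = 4.

4


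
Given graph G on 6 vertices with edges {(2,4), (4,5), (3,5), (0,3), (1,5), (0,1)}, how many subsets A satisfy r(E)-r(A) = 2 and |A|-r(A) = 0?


R(x,y) = sum over A in 2^E of x^(r(E)-r(A)) * y^(|A|-r(A)).
G has 6 vertices, 6 edges. r(E) = 5.
Enumerate all 2^6 = 64 subsets.
Count subsets with r(E)-r(A)=2 and |A|-r(A)=0: 20.

20


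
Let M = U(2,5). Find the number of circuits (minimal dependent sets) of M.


In U(2,5), circuits are the (3)-element subsets.
Any set of 3 elements is dependent, and removing any one element gives
an independent set of size 2, so it is a minimal dependent set.
Number of circuits = C(5,3) = (5 * 4 * 3) / (1 * 2 * 3) = 10.

10


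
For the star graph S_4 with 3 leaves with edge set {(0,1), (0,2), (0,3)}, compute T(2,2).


A star on 4 vertices is a tree with 3 edges.
T(x,y) = x^(3) for any tree.
T(2,2) = 2^3 = 8.

8


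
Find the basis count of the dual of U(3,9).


The dual of U(r,n) is U(n-r, n) = U(6,9).
Bases of U(6,9) are all (6)-element subsets.
|B(M*)| = C(9,6) = 9! / (6! * 3!) = 84.

84


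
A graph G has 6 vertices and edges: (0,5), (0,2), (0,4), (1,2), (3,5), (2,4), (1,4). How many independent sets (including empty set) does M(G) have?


An independent set in a graphic matroid is an acyclic edge subset.
G has 6 vertices and 7 edges.
Enumerate all 2^7 = 128 subsets, checking for acyclicity.
Total independent sets = 96.

96


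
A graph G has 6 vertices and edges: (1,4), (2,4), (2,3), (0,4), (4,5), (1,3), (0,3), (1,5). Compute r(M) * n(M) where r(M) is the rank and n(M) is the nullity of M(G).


r(M) = |V| - c = 6 - 1 = 5.
nullity = |E| - r(M) = 8 - 5 = 3.
Product = 5 * 3 = 15.

15


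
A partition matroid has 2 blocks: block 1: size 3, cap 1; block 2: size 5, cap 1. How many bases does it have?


A basis picks exactly ci elements from block i.
Number of bases = product of C(|Si|, ci).
= C(3,1) * C(5,1)
= 3 * 5
= 15.

15


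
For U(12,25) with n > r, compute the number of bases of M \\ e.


Deleting e from U(12,25) gives U(12,24) since n > r.
Bases of U(12,24) = C(24,12) = 2704156.

2704156


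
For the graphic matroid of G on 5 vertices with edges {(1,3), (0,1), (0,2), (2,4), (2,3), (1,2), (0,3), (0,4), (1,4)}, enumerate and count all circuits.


A circuit in a graphic matroid = edge set of a simple cycle.
G has 5 vertices and 9 edges.
Enumerating all minimal edge subsets forming cycles...
Total circuits found: 22.

22


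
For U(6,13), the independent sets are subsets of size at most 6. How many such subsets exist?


Independent sets of U(6,13) are all subsets of size <= 6.
Count = (13 choose 0) + (13 choose 1) + (13 choose 2) + (13 choose 3) + (13 choose 4) + (13 choose 5) + (13 choose 6)
     = 1 + 13 + 78 + 286 + 715 + 1287 + 1716
     = 4096.

4096


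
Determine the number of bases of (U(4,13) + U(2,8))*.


(M1+M2)* = M1* + M2*.
M1* = U(9,13), bases: C(13,9) = 715.
M2* = U(6,8), bases: C(8,6) = 28.
|B(M*)| = 715 * 28 = 20020.

20020


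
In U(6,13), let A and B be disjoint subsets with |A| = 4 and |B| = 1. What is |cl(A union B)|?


|A union B| = 4 + 1 = 5 (disjoint).
In U(6,13), cl(S) = S if |S| < 6, else cl(S) = E.
Since 5 < 6, cl(A union B) = A union B.
|cl(A union B)| = 5.

5


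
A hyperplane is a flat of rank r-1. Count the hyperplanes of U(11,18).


Hyperplanes of U(11,18) are flats of rank 10.
In a uniform matroid, these are exactly the (10)-element subsets.
Count = C(18,10) = 18! / (10! * 8!) = 43758.

43758


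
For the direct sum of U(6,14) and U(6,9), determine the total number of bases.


Bases of a direct sum M1 + M2: |B| = |B(M1)| * |B(M2)|.
|B(U(6,14))| = C(14,6) = 3003.
|B(U(6,9))| = C(9,6) = 84.
Total bases = 3003 * 84 = 252252.

252252


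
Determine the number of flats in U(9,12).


Flats of U(9,12): every subset of size < 9 is a flat, plus E itself.
Count = (12 choose 0) + (12 choose 1) + (12 choose 2) + (12 choose 3) + (12 choose 4) + (12 choose 5) + (12 choose 6) + (12 choose 7) + (12 choose 8) + 1
     = 1 + 12 + 66 + 220 + 495 + 792 + 924 + 792 + 495 + 1
     = 3798.

3798


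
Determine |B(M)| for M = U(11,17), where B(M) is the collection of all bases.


Bases of U(11,17) are all 11-element subsets of the 17-element ground set.
Number of bases = C(17,11).
(17 choose 11) = 12376.

12376


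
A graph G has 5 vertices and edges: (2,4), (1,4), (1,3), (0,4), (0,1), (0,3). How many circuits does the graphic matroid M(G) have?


A circuit in a graphic matroid = edge set of a simple cycle.
G has 5 vertices and 6 edges.
Enumerating all minimal edge subsets forming cycles...
Total circuits found: 3.

3


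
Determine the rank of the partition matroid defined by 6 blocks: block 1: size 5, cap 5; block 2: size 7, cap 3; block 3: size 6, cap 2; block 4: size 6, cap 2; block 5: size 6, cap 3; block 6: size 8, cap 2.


Rank of a partition matroid = sum of min(|Si|, ci) for each block.
= min(5,5) + min(7,3) + min(6,2) + min(6,2) + min(6,3) + min(8,2)
= 5 + 3 + 2 + 2 + 3 + 2
= 17.

17


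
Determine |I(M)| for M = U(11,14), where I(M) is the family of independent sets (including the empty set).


Independent sets of U(11,14) are all subsets of size <= 11.
Count = C(14,0) + C(14,1) + C(14,2) + C(14,3) + C(14,4) + C(14,5) + C(14,6) + C(14,7) + C(14,8) + C(14,9) + C(14,10) + C(14,11)
     = 1 + 14 + 91 + 364 + 1001 + 2002 + 3003 + 3432 + 3003 + 2002 + 1001 + 364
     = 16278.

16278


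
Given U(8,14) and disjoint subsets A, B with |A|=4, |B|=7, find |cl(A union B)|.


|A union B| = 4 + 7 = 11 (disjoint).
In U(8,14), cl(S) = S if |S| < 8, else cl(S) = E.
Since 11 >= 8, cl(A union B) = E.
|cl(A union B)| = 14.

14


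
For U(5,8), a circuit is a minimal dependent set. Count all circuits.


In U(5,8), circuits are the (6)-element subsets.
Any set of 6 elements is dependent, and removing any one element gives
an independent set of size 5, so it is a minimal dependent set.
Number of circuits = (8 choose 6) = 28.

28


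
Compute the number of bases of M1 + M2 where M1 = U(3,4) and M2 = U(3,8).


Bases of a direct sum M1 + M2: |B| = |B(M1)| * |B(M2)|.
|B(U(3,4))| = C(4,3) = 4.
|B(U(3,8))| = C(8,3) = 56.
Total bases = 4 * 56 = 224.

224


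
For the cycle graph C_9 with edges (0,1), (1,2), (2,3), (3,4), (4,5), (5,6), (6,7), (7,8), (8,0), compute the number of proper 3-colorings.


P(C_9, k) = (k-1)^9 + (-1)^9*(k-1).
P(3) = (2)^9 - 2
= 512 - 2 = 510.

510


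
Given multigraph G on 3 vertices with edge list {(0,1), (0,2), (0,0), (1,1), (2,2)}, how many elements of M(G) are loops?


In a graphic matroid, a loop is a self-loop edge (u,u) with rank 0.
Examining all 5 edges for self-loops...
Self-loops found: (0,0), (1,1), (2,2)
Number of loops = 3.

3


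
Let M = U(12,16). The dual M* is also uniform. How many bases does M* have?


The dual of U(r,n) is U(n-r, n) = U(4,16).
Bases of U(4,16) are all (4)-element subsets.
|B(M*)| = C(16,4) = 16! / (4! * 12!) = 1820.

1820


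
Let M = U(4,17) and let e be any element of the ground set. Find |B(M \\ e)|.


Deleting e from U(4,17) gives U(4,16) since n > r.
Bases of U(4,16) = (16 choose 4) = 1820.

1820


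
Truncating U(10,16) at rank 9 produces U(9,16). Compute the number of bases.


Truncating U(10,16) to rank 9 gives U(9,16).
Bases of U(9,16) are all 9-element subsets of 16 elements.
Number of bases = C(16,9) = 16! / (9! * 7!) = 11440.

11440


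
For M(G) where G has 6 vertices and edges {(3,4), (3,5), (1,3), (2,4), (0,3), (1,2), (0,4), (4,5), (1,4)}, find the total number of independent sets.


An independent set in a graphic matroid is an acyclic edge subset.
G has 6 vertices and 9 edges.
Enumerate all 2^9 = 512 subsets, checking for acyclicity.
Total independent sets = 276.

276


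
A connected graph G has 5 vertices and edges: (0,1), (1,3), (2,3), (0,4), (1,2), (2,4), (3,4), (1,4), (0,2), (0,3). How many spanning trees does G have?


By Kirchhoff's matrix tree theorem, the number of spanning trees equals
the determinant of any cofactor of the Laplacian matrix L.
G has 5 vertices and 10 edges.
Computing the (4 x 4) cofactor determinant gives 125.

125


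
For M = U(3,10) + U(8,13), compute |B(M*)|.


(M1+M2)* = M1* + M2*.
M1* = U(7,10), bases: C(10,7) = 120.
M2* = U(5,13), bases: C(13,5) = 1287.
|B(M*)| = 120 * 1287 = 154440.

154440


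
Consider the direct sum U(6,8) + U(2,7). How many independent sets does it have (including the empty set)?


For a direct sum, |I(M1+M2)| = |I(M1)| * |I(M2)|.
|I(U(6,8))| = sum C(8,k) for k=0..6 = 247.
|I(U(2,7))| = sum C(7,k) for k=0..2 = 29.
Total = 247 * 29 = 7163.

7163


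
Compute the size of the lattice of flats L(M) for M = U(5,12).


Flats of U(5,12): every subset of size < 5 is a flat, plus E itself.
Count = C(12,0) + C(12,1) + C(12,2) + C(12,3) + C(12,4) + 1
     = 1 + 12 + 66 + 220 + 495 + 1
     = 795.

795


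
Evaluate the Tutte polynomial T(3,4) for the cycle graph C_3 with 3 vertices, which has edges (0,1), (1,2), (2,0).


T(C_3; x,y) = x + x^2 + ... + x^(2) + y.
T(3,4) = 3^1 + 3^2 + 4
= 3 + 9 + 4
= 16.

16


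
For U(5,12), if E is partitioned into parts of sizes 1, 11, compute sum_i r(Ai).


r(Ai) = min(|Ai|, 5) for each part.
Sum = min(1,5) + min(11,5)
    = 1 + 5
    = 6.

6


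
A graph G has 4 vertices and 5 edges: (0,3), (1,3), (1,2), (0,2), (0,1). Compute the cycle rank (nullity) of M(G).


Cycle rank (nullity) = |E| - r(M) = |E| - (|V| - c).
|E| = 5, |V| = 4, c = 1.
Nullity = 5 - (4 - 1) = 5 - 3 = 2.

2


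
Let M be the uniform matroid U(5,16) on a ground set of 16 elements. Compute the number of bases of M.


Bases of U(5,16) are all 5-element subsets of the 16-element ground set.
Number of bases = C(16,5).
(16 choose 5) = 4368.

4368


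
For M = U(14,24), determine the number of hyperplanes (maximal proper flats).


Hyperplanes of U(14,24) are flats of rank 13.
In a uniform matroid, these are exactly the (13)-element subsets.
Count = (24 choose 13) = 2496144.

2496144


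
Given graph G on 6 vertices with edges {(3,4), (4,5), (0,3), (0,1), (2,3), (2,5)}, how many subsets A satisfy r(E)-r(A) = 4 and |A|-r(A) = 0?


R(x,y) = sum over A in 2^E of x^(r(E)-r(A)) * y^(|A|-r(A)).
G has 6 vertices, 6 edges. r(E) = 5.
Enumerate all 2^6 = 64 subsets.
Count subsets with r(E)-r(A)=4 and |A|-r(A)=0: 6.

6


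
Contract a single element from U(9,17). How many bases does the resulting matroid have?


Contracting e from U(9,17) gives U(8,16).
Bases of U(8,16) = C(16,8) = 16! / (8! * 8!) = 12870.

12870


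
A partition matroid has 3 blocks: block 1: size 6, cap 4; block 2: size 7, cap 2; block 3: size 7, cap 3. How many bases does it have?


A basis picks exactly ci elements from block i.
Number of bases = product of C(|Si|, ci).
= C(6,4) * C(7,2) * C(7,3)
= 15 * 21 * 35
= 11025.

11025


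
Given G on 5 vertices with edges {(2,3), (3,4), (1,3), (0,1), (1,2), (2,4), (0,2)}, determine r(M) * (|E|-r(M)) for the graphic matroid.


r(M) = |V| - c = 5 - 1 = 4.
nullity = |E| - r(M) = 7 - 4 = 3.
Product = 4 * 3 = 12.

12


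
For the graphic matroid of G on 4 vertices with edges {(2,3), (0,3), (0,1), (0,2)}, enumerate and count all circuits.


A circuit in a graphic matroid = edge set of a simple cycle.
G has 4 vertices and 4 edges.
Enumerating all minimal edge subsets forming cycles...
Total circuits found: 1.

1


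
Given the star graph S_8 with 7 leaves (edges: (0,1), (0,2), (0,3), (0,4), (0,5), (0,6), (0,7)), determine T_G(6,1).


A star on 8 vertices is a tree with 7 edges.
T(x,y) = x^(7) for any tree.
T(6,1) = 6^7 = 279936.

279936


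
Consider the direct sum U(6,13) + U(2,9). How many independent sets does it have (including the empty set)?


For a direct sum, |I(M1+M2)| = |I(M1)| * |I(M2)|.
|I(U(6,13))| = sum C(13,k) for k=0..6 = 4096.
|I(U(2,9))| = sum C(9,k) for k=0..2 = 46.
Total = 4096 * 46 = 188416.

188416


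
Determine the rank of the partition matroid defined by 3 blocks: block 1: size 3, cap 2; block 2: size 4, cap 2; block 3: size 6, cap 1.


Rank of a partition matroid = sum of min(|Si|, ci) for each block.
= min(3,2) + min(4,2) + min(6,1)
= 2 + 2 + 1
= 5.

5


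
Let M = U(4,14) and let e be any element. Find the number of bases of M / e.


Contracting e from U(4,14) gives U(3,13).
Bases of U(3,13) = C(13,3) = 13! / (3! * 10!) = 286.

286


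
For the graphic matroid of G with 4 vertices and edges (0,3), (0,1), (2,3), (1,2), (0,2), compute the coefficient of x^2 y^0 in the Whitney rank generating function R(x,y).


R(x,y) = sum over A in 2^E of x^(r(E)-r(A)) * y^(|A|-r(A)).
G has 4 vertices, 5 edges. r(E) = 3.
Enumerate all 2^5 = 32 subsets.
Count subsets with r(E)-r(A)=2 and |A|-r(A)=0: 5.

5


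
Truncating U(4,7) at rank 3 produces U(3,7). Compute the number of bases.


Truncating U(4,7) to rank 3 gives U(3,7).
Bases of U(3,7) are all 3-element subsets of 7 elements.
Number of bases = C(7,3) = (7 * 6 * 5) / (1 * 2 * 3) = 35.

35


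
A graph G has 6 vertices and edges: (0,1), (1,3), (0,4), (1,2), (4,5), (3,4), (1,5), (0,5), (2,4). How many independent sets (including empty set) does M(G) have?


An independent set in a graphic matroid is an acyclic edge subset.
G has 6 vertices and 9 edges.
Enumerate all 2^9 = 512 subsets, checking for acyclicity.
Total independent sets = 300.

300


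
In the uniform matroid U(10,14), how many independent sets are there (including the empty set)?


Independent sets of U(10,14) are all subsets of size <= 10.
Count = C(14,0) + C(14,1) + C(14,2) + C(14,3) + C(14,4) + C(14,5) + C(14,6) + C(14,7) + C(14,8) + C(14,9) + C(14,10)
     = 1 + 14 + 91 + 364 + 1001 + 2002 + 3003 + 3432 + 3003 + 2002 + 1001
     = 15914.

15914


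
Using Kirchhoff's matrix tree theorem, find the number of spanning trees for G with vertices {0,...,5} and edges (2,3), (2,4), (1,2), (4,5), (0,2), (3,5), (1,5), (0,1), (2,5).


By Kirchhoff's matrix tree theorem, the number of spanning trees equals
the determinant of any cofactor of the Laplacian matrix L.
G has 6 vertices and 9 edges.
Computing the (5 x 5) cofactor determinant gives 52.

52


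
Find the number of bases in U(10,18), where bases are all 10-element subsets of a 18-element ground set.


Bases of U(10,18) are all 10-element subsets of the 18-element ground set.
Number of bases = C(18,10).
(18 choose 10) = 43758.

43758


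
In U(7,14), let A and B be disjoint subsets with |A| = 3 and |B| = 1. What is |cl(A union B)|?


|A union B| = 3 + 1 = 4 (disjoint).
In U(7,14), cl(S) = S if |S| < 7, else cl(S) = E.
Since 4 < 7, cl(A union B) = A union B.
|cl(A union B)| = 4.

4


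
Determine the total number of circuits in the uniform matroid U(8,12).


In U(8,12), circuits are the (9)-element subsets.
Any set of 9 elements is dependent, and removing any one element gives
an independent set of size 8, so it is a minimal dependent set.
Number of circuits = (12 choose 9) = 220.

220


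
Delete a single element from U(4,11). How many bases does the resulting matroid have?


Deleting e from U(4,11) gives U(4,10) since n > r.
Bases of U(4,10) = C(10,4) = 10! / (4! * 6!) = 210.

210


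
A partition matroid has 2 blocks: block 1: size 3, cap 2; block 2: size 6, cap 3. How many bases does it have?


A basis picks exactly ci elements from block i.
Number of bases = product of C(|Si|, ci).
= C(3,2) * C(6,3)
= 3 * 20
= 60.

60


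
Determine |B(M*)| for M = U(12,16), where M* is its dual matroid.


The dual of U(r,n) is U(n-r, n) = U(4,16).
Bases of U(4,16) are all (4)-element subsets.
|B(M*)| = C(16,4) = 16! / (4! * 12!) = 1820.

1820


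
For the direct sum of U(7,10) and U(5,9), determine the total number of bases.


Bases of a direct sum M1 + M2: |B| = |B(M1)| * |B(M2)|.
|B(U(7,10))| = C(10,7) = 120.
|B(U(5,9))| = C(9,5) = 126.
Total bases = 120 * 126 = 15120.

15120


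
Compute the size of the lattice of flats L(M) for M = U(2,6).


Flats of U(2,6): every subset of size < 2 is a flat, plus E itself.
Count = C(6,0) + C(6,1) + 1
     = 1 + 6 + 1
     = 8.

8


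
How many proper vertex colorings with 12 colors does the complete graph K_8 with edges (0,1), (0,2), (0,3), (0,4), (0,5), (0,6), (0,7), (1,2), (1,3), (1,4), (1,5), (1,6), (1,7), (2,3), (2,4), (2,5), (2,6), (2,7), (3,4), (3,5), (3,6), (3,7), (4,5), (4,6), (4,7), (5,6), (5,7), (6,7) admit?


P(K_8, k) = k(k-1)(k-2)...(k-7).
P(12) = (12) * (11) * (10) * (9) * (8) * (7) * (6) * (5) = 19958400.

19958400


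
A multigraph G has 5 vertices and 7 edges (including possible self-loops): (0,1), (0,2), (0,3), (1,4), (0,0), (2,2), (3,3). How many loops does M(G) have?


In a graphic matroid, a loop is a self-loop edge (u,u) with rank 0.
Examining all 7 edges for self-loops...
Self-loops found: (0,0), (2,2), (3,3)
Number of loops = 3.

3


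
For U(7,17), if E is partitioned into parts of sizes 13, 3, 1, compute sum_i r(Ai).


r(Ai) = min(|Ai|, 7) for each part.
Sum = min(13,7) + min(3,7) + min(1,7)
    = 7 + 3 + 1
    = 11.

11


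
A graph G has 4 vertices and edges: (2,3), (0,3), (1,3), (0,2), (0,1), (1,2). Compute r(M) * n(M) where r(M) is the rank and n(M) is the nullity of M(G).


r(M) = |V| - c = 4 - 1 = 3.
nullity = |E| - r(M) = 6 - 3 = 3.
Product = 3 * 3 = 9.

9


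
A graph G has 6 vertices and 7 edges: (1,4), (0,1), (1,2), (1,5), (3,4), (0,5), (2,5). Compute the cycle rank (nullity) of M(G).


Cycle rank (nullity) = |E| - r(M) = |E| - (|V| - c).
|E| = 7, |V| = 6, c = 1.
Nullity = 7 - (6 - 1) = 7 - 5 = 2.

2


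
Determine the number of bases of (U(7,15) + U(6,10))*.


(M1+M2)* = M1* + M2*.
M1* = U(8,15), bases: C(15,8) = 6435.
M2* = U(4,10), bases: C(10,4) = 210.
|B(M*)| = 6435 * 210 = 1351350.

1351350


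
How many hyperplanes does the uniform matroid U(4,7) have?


Hyperplanes of U(4,7) are flats of rank 3.
In a uniform matroid, these are exactly the (3)-element subsets.
Count = C(7,3) = 7! / (3! * 4!) = 35.

35


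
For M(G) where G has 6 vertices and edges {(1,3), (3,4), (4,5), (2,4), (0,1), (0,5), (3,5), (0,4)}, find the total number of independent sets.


An independent set in a graphic matroid is an acyclic edge subset.
G has 6 vertices and 8 edges.
Enumerate all 2^8 = 256 subsets, checking for acyclicity.
Total independent sets = 172.

172


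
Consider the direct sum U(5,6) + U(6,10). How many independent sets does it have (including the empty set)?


For a direct sum, |I(M1+M2)| = |I(M1)| * |I(M2)|.
|I(U(5,6))| = sum C(6,k) for k=0..5 = 63.
|I(U(6,10))| = sum C(10,k) for k=0..6 = 848.
Total = 63 * 848 = 53424.

53424


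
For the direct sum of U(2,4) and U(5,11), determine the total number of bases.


Bases of a direct sum M1 + M2: |B| = |B(M1)| * |B(M2)|.
|B(U(2,4))| = C(4,2) = 6.
|B(U(5,11))| = C(11,5) = 462.
Total bases = 6 * 462 = 2772.

2772


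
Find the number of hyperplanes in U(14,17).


Hyperplanes of U(14,17) are flats of rank 13.
In a uniform matroid, these are exactly the (13)-element subsets.
Count = C(17,13) = 2380.

2380


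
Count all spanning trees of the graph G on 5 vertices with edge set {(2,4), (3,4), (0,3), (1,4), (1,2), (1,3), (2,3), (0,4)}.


By Kirchhoff's matrix tree theorem, the number of spanning trees equals
the determinant of any cofactor of the Laplacian matrix L.
G has 5 vertices and 8 edges.
Computing the (4 x 4) cofactor determinant gives 40.

40


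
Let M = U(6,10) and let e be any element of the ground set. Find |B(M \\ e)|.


Deleting e from U(6,10) gives U(6,9) since n > r.
Bases of U(6,9) = C(9,6) = 84.

84


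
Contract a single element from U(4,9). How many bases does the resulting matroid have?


Contracting e from U(4,9) gives U(3,8).
Bases of U(3,8) = C(8,3) = 8! / (3! * 5!) = 56.

56


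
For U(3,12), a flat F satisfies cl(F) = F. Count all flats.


Flats of U(3,12): every subset of size < 3 is a flat, plus E itself.
Count = (12 choose 0) + (12 choose 1) + (12 choose 2) + 1
     = 1 + 12 + 66 + 1
     = 80.

80


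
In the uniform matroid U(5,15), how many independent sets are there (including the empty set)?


Independent sets of U(5,15) are all subsets of size <= 5.
Count = (15 choose 0) + (15 choose 1) + (15 choose 2) + (15 choose 3) + (15 choose 4) + (15 choose 5)
     = 1 + 15 + 105 + 455 + 1365 + 3003
     = 4944.

4944


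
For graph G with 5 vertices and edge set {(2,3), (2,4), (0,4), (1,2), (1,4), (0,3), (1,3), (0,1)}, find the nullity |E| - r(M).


Cycle rank (nullity) = |E| - r(M) = |E| - (|V| - c).
|E| = 8, |V| = 5, c = 1.
Nullity = 8 - (5 - 1) = 8 - 4 = 4.

4


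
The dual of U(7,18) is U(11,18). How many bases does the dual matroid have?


The dual of U(r,n) is U(n-r, n) = U(11,18).
Bases of U(11,18) are all (11)-element subsets.
|B(M*)| = C(18,11) = 31824.

31824


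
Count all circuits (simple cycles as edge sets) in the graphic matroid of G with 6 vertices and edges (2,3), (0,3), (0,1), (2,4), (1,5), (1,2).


A circuit in a graphic matroid = edge set of a simple cycle.
G has 6 vertices and 6 edges.
Enumerating all minimal edge subsets forming cycles...
Total circuits found: 1.

1


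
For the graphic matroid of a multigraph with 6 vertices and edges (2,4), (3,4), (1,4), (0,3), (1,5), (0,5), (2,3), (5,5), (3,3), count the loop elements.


In a graphic matroid, a loop is a self-loop edge (u,u) with rank 0.
Examining all 9 edges for self-loops...
Self-loops found: (5,5), (3,3)
Number of loops = 2.

2


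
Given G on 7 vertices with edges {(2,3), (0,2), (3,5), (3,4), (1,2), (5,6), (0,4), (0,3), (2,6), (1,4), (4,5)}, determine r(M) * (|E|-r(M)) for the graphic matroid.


r(M) = |V| - c = 7 - 1 = 6.
nullity = |E| - r(M) = 11 - 6 = 5.
Product = 6 * 5 = 30.

30


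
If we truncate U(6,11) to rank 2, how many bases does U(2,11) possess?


Truncating U(6,11) to rank 2 gives U(2,11).
Bases of U(2,11) are all 2-element subsets of 11 elements.
Number of bases = C(11,2) = 11! / (2! * 9!) = 55.

55


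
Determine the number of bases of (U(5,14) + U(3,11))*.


(M1+M2)* = M1* + M2*.
M1* = U(9,14), bases: C(14,9) = 2002.
M2* = U(8,11), bases: C(11,8) = 165.
|B(M*)| = 2002 * 165 = 330330.

330330


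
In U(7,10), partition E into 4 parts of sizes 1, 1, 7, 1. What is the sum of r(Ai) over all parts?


r(Ai) = min(|Ai|, 7) for each part.
Sum = min(1,7) + min(1,7) + min(7,7) + min(1,7)
    = 1 + 1 + 7 + 1
    = 10.

10


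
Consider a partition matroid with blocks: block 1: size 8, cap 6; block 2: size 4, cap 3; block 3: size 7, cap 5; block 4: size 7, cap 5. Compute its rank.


Rank of a partition matroid = sum of min(|Si|, ci) for each block.
= min(8,6) + min(4,3) + min(7,5) + min(7,5)
= 6 + 3 + 5 + 5
= 19.

19


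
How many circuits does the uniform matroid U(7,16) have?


In U(7,16), circuits are the (8)-element subsets.
Any set of 8 elements is dependent, and removing any one element gives
an independent set of size 7, so it is a minimal dependent set.
Number of circuits = C(16,8) = 16! / (8! * 8!) = 12870.

12870


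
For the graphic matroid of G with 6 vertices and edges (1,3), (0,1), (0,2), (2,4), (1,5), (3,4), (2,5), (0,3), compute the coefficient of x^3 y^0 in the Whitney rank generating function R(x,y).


R(x,y) = sum over A in 2^E of x^(r(E)-r(A)) * y^(|A|-r(A)).
G has 6 vertices, 8 edges. r(E) = 5.
Enumerate all 2^8 = 256 subsets.
Count subsets with r(E)-r(A)=3 and |A|-r(A)=0: 28.

28


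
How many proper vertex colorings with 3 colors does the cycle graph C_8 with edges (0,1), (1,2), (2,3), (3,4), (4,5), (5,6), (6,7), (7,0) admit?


P(C_8, k) = (k-1)^8 + (-1)^8*(k-1).
P(3) = (2)^8 + 2
= 256 + 2 = 258.

258


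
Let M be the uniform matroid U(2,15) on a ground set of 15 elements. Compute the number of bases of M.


Bases of U(2,15) are all 2-element subsets of the 15-element ground set.
Number of bases = C(15,2).
(15 choose 2) = 105.

105


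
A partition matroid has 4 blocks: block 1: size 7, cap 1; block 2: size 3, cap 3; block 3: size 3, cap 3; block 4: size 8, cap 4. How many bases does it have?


A basis picks exactly ci elements from block i.
Number of bases = product of C(|Si|, ci).
= C(7,1) * C(3,3) * C(3,3) * C(8,4)
= 7 * 1 * 1 * 70
= 490.

490


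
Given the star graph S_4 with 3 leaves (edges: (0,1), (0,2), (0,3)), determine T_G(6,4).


A star on 4 vertices is a tree with 3 edges.
T(x,y) = x^(3) for any tree.
T(6,4) = 6^3 = 216.

216


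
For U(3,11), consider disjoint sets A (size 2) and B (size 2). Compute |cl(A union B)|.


|A union B| = 2 + 2 = 4 (disjoint).
In U(3,11), cl(S) = S if |S| < 3, else cl(S) = E.
Since 4 >= 3, cl(A union B) = E.
|cl(A union B)| = 11.

11


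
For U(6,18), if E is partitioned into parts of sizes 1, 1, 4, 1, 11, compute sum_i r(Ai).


r(Ai) = min(|Ai|, 6) for each part.
Sum = min(1,6) + min(1,6) + min(4,6) + min(1,6) + min(11,6)
    = 1 + 1 + 4 + 1 + 6
    = 13.

13


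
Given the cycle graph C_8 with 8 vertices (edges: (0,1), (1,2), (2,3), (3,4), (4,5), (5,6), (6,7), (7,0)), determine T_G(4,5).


T(C_8; x,y) = x + x^2 + ... + x^(7) + y.
T(4,5) = 4^1 + 4^2 + 4^3 + 4^4 + 4^5 + 4^6 + 4^7 + 5
= 4 + 16 + 64 + 256 + 1024 + 4096 + 16384 + 5
= 21849.

21849


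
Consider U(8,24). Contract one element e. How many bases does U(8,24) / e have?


Contracting e from U(8,24) gives U(7,23).
Bases of U(7,23) = (23 choose 7) = 245157.

245157


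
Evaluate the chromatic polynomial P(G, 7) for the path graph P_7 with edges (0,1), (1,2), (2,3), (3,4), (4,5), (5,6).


P(P_7, k) = k * (k-1)^(6).
P(7) = 7 * 6^6 = 7 * 46656 = 326592.

326592


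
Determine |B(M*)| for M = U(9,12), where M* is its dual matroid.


The dual of U(r,n) is U(n-r, n) = U(3,12).
Bases of U(3,12) are all (3)-element subsets.
|B(M*)| = C(12,3) = (12 * 11 * 10) / (1 * 2 * 3) = 220.

220


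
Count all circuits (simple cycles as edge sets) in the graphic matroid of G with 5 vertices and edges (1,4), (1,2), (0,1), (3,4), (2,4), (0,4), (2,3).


A circuit in a graphic matroid = edge set of a simple cycle.
G has 5 vertices and 7 edges.
Enumerating all minimal edge subsets forming cycles...
Total circuits found: 6.

6


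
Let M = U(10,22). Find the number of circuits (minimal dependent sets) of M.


In U(10,22), circuits are the (11)-element subsets.
Any set of 11 elements is dependent, and removing any one element gives
an independent set of size 10, so it is a minimal dependent set.
Number of circuits = (22 choose 11) = 705432.

705432


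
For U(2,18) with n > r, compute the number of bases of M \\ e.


Deleting e from U(2,18) gives U(2,17) since n > r.
Bases of U(2,17) = C(17,2) = 17! / (2! * 15!) = 136.

136


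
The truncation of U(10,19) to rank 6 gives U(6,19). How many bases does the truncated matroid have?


Truncating U(10,19) to rank 6 gives U(6,19).
Bases of U(6,19) are all 6-element subsets of 19 elements.
Number of bases = C(19,6) = 27132.

27132


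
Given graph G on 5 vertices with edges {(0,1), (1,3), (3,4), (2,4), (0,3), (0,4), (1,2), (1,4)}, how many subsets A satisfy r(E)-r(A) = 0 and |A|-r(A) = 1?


R(x,y) = sum over A in 2^E of x^(r(E)-r(A)) * y^(|A|-r(A)).
G has 5 vertices, 8 edges. r(E) = 4.
Enumerate all 2^8 = 256 subsets.
Count subsets with r(E)-r(A)=0 and |A|-r(A)=1: 48.

48


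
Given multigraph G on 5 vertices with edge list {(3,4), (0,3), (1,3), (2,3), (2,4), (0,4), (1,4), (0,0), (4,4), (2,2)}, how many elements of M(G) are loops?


In a graphic matroid, a loop is a self-loop edge (u,u) with rank 0.
Examining all 10 edges for self-loops...
Self-loops found: (0,0), (4,4), (2,2)
Number of loops = 3.

3


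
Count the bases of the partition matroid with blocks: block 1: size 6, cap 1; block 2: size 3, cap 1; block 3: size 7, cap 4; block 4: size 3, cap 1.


A basis picks exactly ci elements from block i.
Number of bases = product of C(|Si|, ci).
= C(6,1) * C(3,1) * C(7,4) * C(3,1)
= 6 * 3 * 35 * 3
= 1890.

1890


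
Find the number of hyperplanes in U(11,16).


Hyperplanes of U(11,16) are flats of rank 10.
In a uniform matroid, these are exactly the (10)-element subsets.
Count = C(16,10) = 16! / (10! * 6!) = 8008.

8008


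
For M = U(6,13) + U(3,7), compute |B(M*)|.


(M1+M2)* = M1* + M2*.
M1* = U(7,13), bases: C(13,7) = 1716.
M2* = U(4,7), bases: C(7,4) = 35.
|B(M*)| = 1716 * 35 = 60060.

60060


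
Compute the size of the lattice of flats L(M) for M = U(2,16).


Flats of U(2,16): every subset of size < 2 is a flat, plus E itself.
Count = (16 choose 0) + (16 choose 1) + 1
     = 1 + 16 + 1
     = 18.

18


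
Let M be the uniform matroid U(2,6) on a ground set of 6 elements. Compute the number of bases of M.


Bases of U(2,6) are all 2-element subsets of the 6-element ground set.
Number of bases = C(6,2).
C(6,2) = 6! / (2! * 4!) = 15.

15


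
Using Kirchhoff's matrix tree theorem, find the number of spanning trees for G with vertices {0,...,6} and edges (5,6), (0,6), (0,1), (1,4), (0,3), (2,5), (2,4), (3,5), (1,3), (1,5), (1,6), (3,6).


By Kirchhoff's matrix tree theorem, the number of spanning trees equals
the determinant of any cofactor of the Laplacian matrix L.
G has 7 vertices and 12 edges.
Computing the (6 x 6) cofactor determinant gives 260.

260


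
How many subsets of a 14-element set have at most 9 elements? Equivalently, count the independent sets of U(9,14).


Independent sets of U(9,14) are all subsets of size <= 9.
Count = (14 choose 0) + (14 choose 1) + (14 choose 2) + (14 choose 3) + (14 choose 4) + (14 choose 5) + (14 choose 6) + (14 choose 7) + (14 choose 8) + (14 choose 9)
     = 1 + 14 + 91 + 364 + 1001 + 2002 + 3003 + 3432 + 3003 + 2002
     = 14913.

14913


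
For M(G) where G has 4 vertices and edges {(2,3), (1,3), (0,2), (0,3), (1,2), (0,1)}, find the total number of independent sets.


An independent set in a graphic matroid is an acyclic edge subset.
G has 4 vertices and 6 edges.
Enumerate all 2^6 = 64 subsets, checking for acyclicity.
Total independent sets = 38.

38


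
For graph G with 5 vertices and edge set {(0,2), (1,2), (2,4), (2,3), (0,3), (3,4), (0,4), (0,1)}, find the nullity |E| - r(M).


Cycle rank (nullity) = |E| - r(M) = |E| - (|V| - c).
|E| = 8, |V| = 5, c = 1.
Nullity = 8 - (5 - 1) = 8 - 4 = 4.

4


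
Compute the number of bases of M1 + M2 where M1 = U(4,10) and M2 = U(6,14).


Bases of a direct sum M1 + M2: |B| = |B(M1)| * |B(M2)|.
|B(U(4,10))| = C(10,4) = 210.
|B(U(6,14))| = C(14,6) = 3003.
Total bases = 210 * 3003 = 630630.

630630


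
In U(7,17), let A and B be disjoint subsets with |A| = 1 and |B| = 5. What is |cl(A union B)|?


|A union B| = 1 + 5 = 6 (disjoint).
In U(7,17), cl(S) = S if |S| < 7, else cl(S) = E.
Since 6 < 7, cl(A union B) = A union B.
|cl(A union B)| = 6.

6


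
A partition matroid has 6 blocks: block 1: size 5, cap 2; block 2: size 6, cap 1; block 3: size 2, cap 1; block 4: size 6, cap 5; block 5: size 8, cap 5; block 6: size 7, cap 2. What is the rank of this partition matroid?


Rank of a partition matroid = sum of min(|Si|, ci) for each block.
= min(5,2) + min(6,1) + min(2,1) + min(6,5) + min(8,5) + min(7,2)
= 2 + 1 + 1 + 5 + 5 + 2
= 16.

16


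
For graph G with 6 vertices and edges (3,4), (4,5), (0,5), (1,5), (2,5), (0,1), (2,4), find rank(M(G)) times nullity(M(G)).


r(M) = |V| - c = 6 - 1 = 5.
nullity = |E| - r(M) = 7 - 5 = 2.
Product = 5 * 2 = 10.

10


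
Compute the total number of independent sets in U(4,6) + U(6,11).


For a direct sum, |I(M1+M2)| = |I(M1)| * |I(M2)|.
|I(U(4,6))| = sum C(6,k) for k=0..4 = 57.
|I(U(6,11))| = sum C(11,k) for k=0..6 = 1486.
Total = 57 * 1486 = 84702.

84702


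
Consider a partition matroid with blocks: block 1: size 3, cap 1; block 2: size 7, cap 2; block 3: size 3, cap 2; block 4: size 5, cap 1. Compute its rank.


Rank of a partition matroid = sum of min(|Si|, ci) for each block.
= min(3,1) + min(7,2) + min(3,2) + min(5,1)
= 1 + 2 + 2 + 1
= 6.

6


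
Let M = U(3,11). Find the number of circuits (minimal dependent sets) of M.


In U(3,11), circuits are the (4)-element subsets.
Any set of 4 elements is dependent, and removing any one element gives
an independent set of size 3, so it is a minimal dependent set.
Number of circuits = C(11,4) = (11 * 10 * 9 * 8) / (1 * 2 * 3 * 4) = 330.

330


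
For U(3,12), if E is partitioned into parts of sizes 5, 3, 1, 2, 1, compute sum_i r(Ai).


r(Ai) = min(|Ai|, 3) for each part.
Sum = min(5,3) + min(3,3) + min(1,3) + min(2,3) + min(1,3)
    = 3 + 3 + 1 + 2 + 1
    = 10.

10


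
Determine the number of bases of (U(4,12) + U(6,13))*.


(M1+M2)* = M1* + M2*.
M1* = U(8,12), bases: C(12,8) = 495.
M2* = U(7,13), bases: C(13,7) = 1716.
|B(M*)| = 495 * 1716 = 849420.

849420


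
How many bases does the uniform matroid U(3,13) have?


Bases of U(3,13) are all 3-element subsets of the 13-element ground set.
Number of bases = C(13,3).
C(13,3) = (13 * 12 * 11) / (1 * 2 * 3) = 286.

286


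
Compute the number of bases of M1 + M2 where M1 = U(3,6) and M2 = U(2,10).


Bases of a direct sum M1 + M2: |B| = |B(M1)| * |B(M2)|.
|B(U(3,6))| = C(6,3) = 20.
|B(U(2,10))| = C(10,2) = 45.
Total bases = 20 * 45 = 900.

900


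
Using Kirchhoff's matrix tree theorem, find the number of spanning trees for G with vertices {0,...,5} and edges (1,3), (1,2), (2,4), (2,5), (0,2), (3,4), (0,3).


By Kirchhoff's matrix tree theorem, the number of spanning trees equals
the determinant of any cofactor of the Laplacian matrix L.
G has 6 vertices and 7 edges.
Computing the (5 x 5) cofactor determinant gives 12.

12


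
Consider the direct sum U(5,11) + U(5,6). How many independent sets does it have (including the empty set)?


For a direct sum, |I(M1+M2)| = |I(M1)| * |I(M2)|.
|I(U(5,11))| = sum C(11,k) for k=0..5 = 1024.
|I(U(5,6))| = sum C(6,k) for k=0..5 = 63.
Total = 1024 * 63 = 64512.

64512


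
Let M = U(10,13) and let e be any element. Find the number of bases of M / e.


Contracting e from U(10,13) gives U(9,12).
Bases of U(9,12) = C(12,9) = 12! / (9! * 3!) = 220.

220


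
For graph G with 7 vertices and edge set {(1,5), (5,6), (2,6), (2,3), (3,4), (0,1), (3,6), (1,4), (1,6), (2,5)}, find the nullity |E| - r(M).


Cycle rank (nullity) = |E| - r(M) = |E| - (|V| - c).
|E| = 10, |V| = 7, c = 1.
Nullity = 10 - (7 - 1) = 10 - 6 = 4.

4


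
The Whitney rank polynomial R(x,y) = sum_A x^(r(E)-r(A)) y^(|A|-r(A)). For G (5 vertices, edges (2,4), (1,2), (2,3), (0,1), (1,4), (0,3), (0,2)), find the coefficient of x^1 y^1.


R(x,y) = sum over A in 2^E of x^(r(E)-r(A)) * y^(|A|-r(A)).
G has 5 vertices, 7 edges. r(E) = 4.
Enumerate all 2^7 = 128 subsets.
Count subsets with r(E)-r(A)=1 and |A|-r(A)=1: 14.

14


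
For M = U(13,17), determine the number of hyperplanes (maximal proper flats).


Hyperplanes of U(13,17) are flats of rank 12.
In a uniform matroid, these are exactly the (12)-element subsets.
Count = C(17,12) = 17! / (12! * 5!) = 6188.

6188


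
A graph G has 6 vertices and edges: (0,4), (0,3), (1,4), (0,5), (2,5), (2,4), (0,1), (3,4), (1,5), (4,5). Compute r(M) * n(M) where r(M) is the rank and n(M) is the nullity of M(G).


r(M) = |V| - c = 6 - 1 = 5.
nullity = |E| - r(M) = 10 - 5 = 5.
Product = 5 * 5 = 25.

25


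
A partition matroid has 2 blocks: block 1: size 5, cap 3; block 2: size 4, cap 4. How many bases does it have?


A basis picks exactly ci elements from block i.
Number of bases = product of C(|Si|, ci).
= C(5,3) * C(4,4)
= 10 * 1
= 10.

10


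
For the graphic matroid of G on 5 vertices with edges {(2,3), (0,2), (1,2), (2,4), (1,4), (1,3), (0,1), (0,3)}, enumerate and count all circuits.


A circuit in a graphic matroid = edge set of a simple cycle.
G has 5 vertices and 8 edges.
Enumerating all minimal edge subsets forming cycles...
Total circuits found: 12.

12


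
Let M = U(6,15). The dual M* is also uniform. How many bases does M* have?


The dual of U(r,n) is U(n-r, n) = U(9,15).
Bases of U(9,15) are all (9)-element subsets.
|B(M*)| = C(15,9) = 15! / (9! * 6!) = 5005.

5005


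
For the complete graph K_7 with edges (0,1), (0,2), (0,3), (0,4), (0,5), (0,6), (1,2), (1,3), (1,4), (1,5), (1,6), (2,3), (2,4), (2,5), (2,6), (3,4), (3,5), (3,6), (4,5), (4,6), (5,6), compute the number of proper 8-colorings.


P(K_7, k) = k(k-1)(k-2)...(k-6).
P(8) = (8) * (7) * (6) * (5) * (4) * (3) * (2) = 40320.

40320
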